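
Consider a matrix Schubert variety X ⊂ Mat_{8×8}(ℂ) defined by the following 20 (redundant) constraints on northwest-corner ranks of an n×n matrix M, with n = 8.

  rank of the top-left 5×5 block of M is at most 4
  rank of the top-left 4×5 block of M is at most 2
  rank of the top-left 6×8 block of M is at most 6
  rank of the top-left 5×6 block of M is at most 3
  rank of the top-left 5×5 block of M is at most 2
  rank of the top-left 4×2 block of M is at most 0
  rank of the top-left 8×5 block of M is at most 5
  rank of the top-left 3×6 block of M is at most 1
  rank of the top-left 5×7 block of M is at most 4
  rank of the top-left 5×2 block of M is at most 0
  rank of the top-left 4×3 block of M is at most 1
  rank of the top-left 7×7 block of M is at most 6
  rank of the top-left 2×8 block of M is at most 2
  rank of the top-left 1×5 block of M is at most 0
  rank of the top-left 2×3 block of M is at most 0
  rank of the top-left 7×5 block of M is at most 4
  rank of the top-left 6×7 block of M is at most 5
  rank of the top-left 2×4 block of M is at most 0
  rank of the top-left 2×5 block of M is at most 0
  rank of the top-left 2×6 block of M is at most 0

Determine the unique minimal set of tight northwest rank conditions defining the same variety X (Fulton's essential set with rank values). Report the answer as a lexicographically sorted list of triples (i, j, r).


Rank table r_w(8×8) implied by the 20 constraints:

  i=1: 0 | 0 | 0 | 0 | 0 | 0 | 1 | 1
  i=2: 0 | 0 | 0 | 0 | 0 | 0 | 1 | 2
  i=3: 0 | 0 | 1 | 1 | 1 | 1 | 2 | 3
  i=4: 0 | 0 | 1 | 2 | 2 | 2 | 3 | 4
  i=5: 0 | 0 | 1 | 2 | 2 | 3 | 4 | 5
  i=6: 1 | 1 | 2 | 3 | 3 | 4 | 5 | 6
  i=7: 1 | 2 | 3 | 4 | 4 | 5 | 6 | 7
  i=8: 1 | 2 | 3 | 4 | 5 | 6 | 7 | 8

reading off 1-entries of Δ²R: w = (7, 8, 3, 4, 6, 1, 2, 5).

|D(w)|=19, |Ess(w)|=3:

[(2, 6, 0), (5, 2, 0), (5, 5, 2)]


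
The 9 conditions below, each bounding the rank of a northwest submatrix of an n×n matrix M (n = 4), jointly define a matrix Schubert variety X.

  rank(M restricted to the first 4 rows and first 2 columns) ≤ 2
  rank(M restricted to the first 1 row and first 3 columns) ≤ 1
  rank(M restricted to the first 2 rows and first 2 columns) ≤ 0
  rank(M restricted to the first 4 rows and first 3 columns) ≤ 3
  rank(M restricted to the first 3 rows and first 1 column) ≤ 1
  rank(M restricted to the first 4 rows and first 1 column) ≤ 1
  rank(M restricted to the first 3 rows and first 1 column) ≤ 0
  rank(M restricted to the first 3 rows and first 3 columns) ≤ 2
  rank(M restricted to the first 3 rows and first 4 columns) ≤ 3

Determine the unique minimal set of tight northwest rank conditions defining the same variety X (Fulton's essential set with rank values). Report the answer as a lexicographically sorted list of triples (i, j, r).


Computing R[i][j] = min implied NW-rank bound (n=4, 9 conditions):

  0 | 0 | 1 | 1
  0 | 0 | 1 | 2
  0 | 1 | 2 | 3
  1 | 2 | 3 | 4

second differences of R give the permutation w = (3, 4, 2, 1).

2 SE-corners of the 5-cell Rothe diagram give Ess(w):

[(2, 2, 0), (3, 1, 0)]


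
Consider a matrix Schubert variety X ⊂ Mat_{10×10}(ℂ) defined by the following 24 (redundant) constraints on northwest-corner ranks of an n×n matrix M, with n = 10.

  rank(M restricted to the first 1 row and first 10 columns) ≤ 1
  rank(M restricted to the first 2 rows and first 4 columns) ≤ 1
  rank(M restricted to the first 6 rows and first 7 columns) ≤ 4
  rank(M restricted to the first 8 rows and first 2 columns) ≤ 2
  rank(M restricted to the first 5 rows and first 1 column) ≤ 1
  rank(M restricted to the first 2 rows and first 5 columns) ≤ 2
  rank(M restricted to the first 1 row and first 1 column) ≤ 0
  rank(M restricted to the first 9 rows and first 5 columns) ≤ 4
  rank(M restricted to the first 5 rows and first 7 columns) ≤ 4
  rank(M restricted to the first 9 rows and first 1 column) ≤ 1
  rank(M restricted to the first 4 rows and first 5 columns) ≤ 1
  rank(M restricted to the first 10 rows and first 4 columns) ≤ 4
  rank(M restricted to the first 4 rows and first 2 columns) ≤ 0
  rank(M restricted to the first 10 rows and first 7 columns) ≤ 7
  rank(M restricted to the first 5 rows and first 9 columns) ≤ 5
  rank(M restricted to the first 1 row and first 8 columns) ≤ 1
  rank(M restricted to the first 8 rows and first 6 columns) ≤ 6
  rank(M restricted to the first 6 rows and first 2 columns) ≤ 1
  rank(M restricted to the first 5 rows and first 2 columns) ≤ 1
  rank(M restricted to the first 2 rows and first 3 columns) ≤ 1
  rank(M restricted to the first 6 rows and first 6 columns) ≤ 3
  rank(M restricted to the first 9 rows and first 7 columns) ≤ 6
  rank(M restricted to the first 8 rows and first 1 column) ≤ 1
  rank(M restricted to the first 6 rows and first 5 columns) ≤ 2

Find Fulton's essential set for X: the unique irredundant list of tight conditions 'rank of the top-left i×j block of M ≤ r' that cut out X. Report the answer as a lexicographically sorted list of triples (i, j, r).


Computing R[i][j] = min implied NW-rank bound (n=10, 24 conditions):

  row 1: 0, 0, 1, 1, 1, 1, 1, 1, 1, 1
  row 2: 0, 0, 1, 1, 1, 2, 2, 2, 2, 2
  row 3: 0, 0, 1, 1, 1, 2, 3, 3, 3, 3
  row 4: 0, 0, 1, 1, 1, 2, 3, 4, 4, 4
  row 5: 1, 1, 2, 2, 2, 3, 4, 5, 5, 5
  row 6: 1, 1, 2, 2, 2, 3, 4, 5, 6, 6
  row 7: 1, 2, 3, 3, 3, 4, 5, 6, 7, 7
  row 8: 1, 2, 3, 4, 4, 5, 6, 7, 8, 8
  row 9: 1, 2, 3, 4, 4, 5, 6, 7, 8, 9
  row 10: 1, 2, 3, 4, 5, 6, 7, 8, 9, 10

giving w = (3, 6, 7, 8, 1, 9, 2, 4, 10, 5) via Δ²R.

Fulton essential set (5 of the 18 Rothe cells):

[(4, 2, 0), (4, 5, 1), (6, 2, 1), (6, 5, 2), (9, 5, 4)]


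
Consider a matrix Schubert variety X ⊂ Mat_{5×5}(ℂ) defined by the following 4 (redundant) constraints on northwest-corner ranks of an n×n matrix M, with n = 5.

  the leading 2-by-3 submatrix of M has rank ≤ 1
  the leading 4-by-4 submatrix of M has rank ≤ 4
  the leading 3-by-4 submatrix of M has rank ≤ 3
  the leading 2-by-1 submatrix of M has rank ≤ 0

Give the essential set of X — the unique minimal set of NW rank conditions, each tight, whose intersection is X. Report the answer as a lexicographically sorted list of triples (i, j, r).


Rank table r_w(5×5) implied by the 4 constraints:

  row 1: 0  1  1  1  1
  row 2: 0  1  1  2  2
  row 3: 1  2  2  3  3
  row 4: 1  2  3  4  4
  row 5: 1  2  3  4  5

hence w(1..5) = (2, 4, 1, 3, 5).

|D(w)|=3, |Ess(w)|=2:

[(2, 1, 0), (2, 3, 1)]


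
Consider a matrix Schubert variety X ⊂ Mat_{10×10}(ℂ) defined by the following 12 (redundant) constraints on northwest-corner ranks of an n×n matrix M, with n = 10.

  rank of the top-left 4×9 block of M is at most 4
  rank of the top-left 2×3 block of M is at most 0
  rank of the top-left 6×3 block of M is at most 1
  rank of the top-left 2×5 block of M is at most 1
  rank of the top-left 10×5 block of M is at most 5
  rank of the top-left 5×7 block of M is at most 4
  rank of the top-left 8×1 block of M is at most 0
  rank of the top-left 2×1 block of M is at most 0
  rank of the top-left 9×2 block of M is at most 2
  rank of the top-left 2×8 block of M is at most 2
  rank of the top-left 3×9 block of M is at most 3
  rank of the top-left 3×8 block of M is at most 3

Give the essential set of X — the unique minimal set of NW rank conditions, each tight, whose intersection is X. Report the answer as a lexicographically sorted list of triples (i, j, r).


Rank table r_w(10×10) implied by the 12 constraints:

  R[1]: 0, 0, 0, 1, 1, 1, 1, 1, 1, 1
  R[2]: 0, 0, 0, 1, 1, 2, 2, 2, 2, 2
  R[3]: 0, 1, 1, 2, 2, 3, 3, 3, 3, 3
  R[4]: 0, 1, 1, 2, 3, 4, 4, 4, 4, 4
  R[5]: 0, 1, 1, 2, 3, 4, 4, 5, 5, 5
  R[6]: 0, 1, 1, 2, 3, 4, 5, 6, 6, 6
  R[7]: 0, 1, 2, 3, 4, 5, 6, 7, 7, 7
  R[8]: 0, 1, 2, 3, 4, 5, 6, 7, 8, 8
  R[9]: 1, 2, 3, 4, 5, 6, 7, 8, 9, 9
  R[10]: 1, 2, 3, 4, 5, 6, 7, 8, 9, 10

second differences of R give the permutation w = (4, 6, 2, 5, 8, 7, 3, 9, 1, 10).

D(w) has 17 cells with 5 SE-corners; essential set:

[(2, 3, 0), (2, 5, 1), (5, 7, 4), (6, 3, 1), (8, 1, 0)]


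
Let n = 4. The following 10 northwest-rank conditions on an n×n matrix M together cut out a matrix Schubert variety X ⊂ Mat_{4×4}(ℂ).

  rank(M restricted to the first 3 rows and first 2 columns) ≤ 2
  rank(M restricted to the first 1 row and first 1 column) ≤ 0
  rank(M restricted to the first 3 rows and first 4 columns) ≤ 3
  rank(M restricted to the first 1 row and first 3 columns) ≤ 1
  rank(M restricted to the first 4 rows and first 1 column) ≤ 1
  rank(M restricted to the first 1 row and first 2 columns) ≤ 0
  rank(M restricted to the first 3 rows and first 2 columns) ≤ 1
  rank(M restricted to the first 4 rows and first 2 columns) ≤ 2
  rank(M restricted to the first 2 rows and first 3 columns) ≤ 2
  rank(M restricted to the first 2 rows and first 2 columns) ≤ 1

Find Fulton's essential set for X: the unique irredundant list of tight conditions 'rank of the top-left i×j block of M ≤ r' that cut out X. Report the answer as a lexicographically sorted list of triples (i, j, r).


Propagating the 10 rank bounds to every northwest block:

  i=1: 0, 0, 1, 1
  i=2: 1, 1, 2, 2
  i=3: 1, 1, 2, 3
  i=4: 1, 2, 3, 4

the unique w with this rank table is (3, 1, 4, 2).

D(w) has 3 cells with 2 SE-corners; essential set:

[(1, 2, 0), (3, 2, 1)]


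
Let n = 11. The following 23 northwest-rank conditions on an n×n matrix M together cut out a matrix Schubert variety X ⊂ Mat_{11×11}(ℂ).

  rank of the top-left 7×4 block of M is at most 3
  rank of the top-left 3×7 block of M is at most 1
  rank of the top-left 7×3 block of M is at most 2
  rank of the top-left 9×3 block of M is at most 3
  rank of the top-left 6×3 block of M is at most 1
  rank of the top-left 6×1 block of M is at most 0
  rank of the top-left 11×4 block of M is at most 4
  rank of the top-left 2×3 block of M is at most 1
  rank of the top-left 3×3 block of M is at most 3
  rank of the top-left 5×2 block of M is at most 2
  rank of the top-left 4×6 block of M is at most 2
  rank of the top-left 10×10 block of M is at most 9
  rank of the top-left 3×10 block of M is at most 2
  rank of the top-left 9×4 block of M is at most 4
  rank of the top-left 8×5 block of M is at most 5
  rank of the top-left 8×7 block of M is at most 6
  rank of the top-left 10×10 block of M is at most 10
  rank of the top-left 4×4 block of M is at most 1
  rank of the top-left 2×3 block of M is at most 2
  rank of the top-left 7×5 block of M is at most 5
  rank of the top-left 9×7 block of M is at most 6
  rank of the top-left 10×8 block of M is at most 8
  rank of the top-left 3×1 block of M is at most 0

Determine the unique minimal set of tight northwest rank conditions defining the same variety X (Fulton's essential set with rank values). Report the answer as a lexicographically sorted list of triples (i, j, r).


The tightest implied rank at each (i,j), from the 23 conditions:

  R[1]: 0, 1, 1, 1, 1, 1, 1, 1, 1, 1, 1
  R[2]: 0, 1, 1, 1, 1, 1, 1, 2, 2, 2, 2
  R[3]: 0, 1, 1, 1, 1, 1, 1, 2, 2, 2, 3
  R[4]: 0, 1, 1, 1, 2, 2, 2, 3, 3, 3, 4
  R[5]: 0, 1, 1, 2, 3, 3, 3, 4, 4, 4, 5
  R[6]: 0, 1, 1, 2, 3, 4, 4, 5, 5, 5, 6
  R[7]: 1, 2, 2, 3, 4, 5, 5, 6, 6, 6, 7
  R[8]: 1, 2, 3, 4, 5, 6, 6, 7, 7, 7, 8
  R[9]: 1, 2, 3, 4, 5, 6, 6, 7, 8, 8, 9
  R[10]: 1, 2, 3, 4, 5, 6, 7, 8, 9, 9, 10
  R[11]: 1, 2, 3, 4, 5, 6, 7, 8, 9, 10, 11

giving w = (2, 8, 11, 5, 4, 6, 1, 3, 9, 7, 10) via Δ²R.

6 SE-corners of the 23-cell Rothe diagram give Ess(w):

[(3, 7, 1), (3, 10, 2), (4, 4, 1), (6, 1, 0), (6, 3, 1), (9, 7, 6)]


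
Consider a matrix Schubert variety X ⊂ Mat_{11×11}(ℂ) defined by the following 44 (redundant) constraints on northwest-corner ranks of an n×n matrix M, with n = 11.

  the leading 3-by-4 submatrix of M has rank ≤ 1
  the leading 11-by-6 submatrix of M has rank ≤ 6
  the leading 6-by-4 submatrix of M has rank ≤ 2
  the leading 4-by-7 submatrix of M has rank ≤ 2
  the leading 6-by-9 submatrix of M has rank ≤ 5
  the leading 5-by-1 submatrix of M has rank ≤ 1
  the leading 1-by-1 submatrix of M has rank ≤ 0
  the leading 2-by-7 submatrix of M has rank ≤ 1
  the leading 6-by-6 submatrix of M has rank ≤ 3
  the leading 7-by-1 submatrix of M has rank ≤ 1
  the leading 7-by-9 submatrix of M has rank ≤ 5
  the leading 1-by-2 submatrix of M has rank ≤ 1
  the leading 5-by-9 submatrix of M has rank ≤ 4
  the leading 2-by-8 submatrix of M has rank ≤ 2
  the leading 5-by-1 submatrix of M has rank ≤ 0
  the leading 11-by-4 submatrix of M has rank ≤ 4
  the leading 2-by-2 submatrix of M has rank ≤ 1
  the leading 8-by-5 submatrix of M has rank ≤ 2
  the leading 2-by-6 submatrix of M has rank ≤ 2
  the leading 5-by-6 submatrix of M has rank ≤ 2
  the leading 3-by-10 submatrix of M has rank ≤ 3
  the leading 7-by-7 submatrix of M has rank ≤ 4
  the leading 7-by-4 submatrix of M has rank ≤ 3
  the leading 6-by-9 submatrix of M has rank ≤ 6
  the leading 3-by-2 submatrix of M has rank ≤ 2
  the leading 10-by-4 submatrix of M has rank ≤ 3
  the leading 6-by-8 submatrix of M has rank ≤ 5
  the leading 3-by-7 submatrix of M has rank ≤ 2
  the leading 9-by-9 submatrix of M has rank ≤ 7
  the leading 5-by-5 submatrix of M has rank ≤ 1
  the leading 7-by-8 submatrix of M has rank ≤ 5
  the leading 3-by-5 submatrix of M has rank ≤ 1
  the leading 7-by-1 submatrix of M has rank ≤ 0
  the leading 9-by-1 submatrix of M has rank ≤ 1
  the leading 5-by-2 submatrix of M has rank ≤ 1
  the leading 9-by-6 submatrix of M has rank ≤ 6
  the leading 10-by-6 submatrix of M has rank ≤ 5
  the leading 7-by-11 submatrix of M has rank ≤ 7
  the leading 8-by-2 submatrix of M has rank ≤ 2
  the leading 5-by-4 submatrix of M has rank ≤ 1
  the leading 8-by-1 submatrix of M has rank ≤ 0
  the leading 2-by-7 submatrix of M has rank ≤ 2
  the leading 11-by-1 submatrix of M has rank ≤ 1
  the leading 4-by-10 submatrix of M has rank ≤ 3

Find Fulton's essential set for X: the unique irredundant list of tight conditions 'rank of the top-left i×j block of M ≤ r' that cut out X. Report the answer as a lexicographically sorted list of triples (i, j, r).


Reconstructing r_w from the 44 given conditions:

  R[1]: 0 | 1 | 1 | 1 | 1 | 1 | 1 | 1 | 1 | 1 | 1
  R[2]: 0 | 1 | 1 | 1 | 1 | 1 | 1 | 2 | 2 | 2 | 2
  R[3]: 0 | 1 | 1 | 1 | 1 | 2 | 2 | 3 | 3 | 3 | 3
  R[4]: 0 | 1 | 1 | 1 | 1 | 2 | 2 | 3 | 3 | 3 | 4
  R[5]: 0 | 1 | 1 | 1 | 1 | 2 | 3 | 4 | 4 | 4 | 5
  R[6]: 0 | 1 | 2 | 2 | 2 | 3 | 4 | 5 | 5 | 5 | 6
  R[7]: 0 | 1 | 2 | 2 | 2 | 3 | 4 | 5 | 5 | 6 | 7
  R[8]: 0 | 1 | 2 | 2 | 2 | 3 | 4 | 5 | 6 | 7 | 8
  R[9]: 1 | 2 | 3 | 3 | 3 | 4 | 5 | 6 | 7 | 8 | 9
  R[10]: 1 | 2 | 3 | 3 | 4 | 5 | 6 | 7 | 8 | 9 | 10
  R[11]: 1 | 2 | 3 | 4 | 5 | 6 | 7 | 8 | 9 | 10 | 11

giving w = (2, 8, 6, 11, 7, 3, 10, 9, 1, 5, 4) via Δ²R.

ℓ(w)=31; the 8 essential cells (i,j,r):

[(2, 7, 1), (4, 7, 2), (4, 10, 3), (5, 5, 1), (7, 9, 5), (8, 1, 0), (8, 5, 2), (10, 4, 3)]


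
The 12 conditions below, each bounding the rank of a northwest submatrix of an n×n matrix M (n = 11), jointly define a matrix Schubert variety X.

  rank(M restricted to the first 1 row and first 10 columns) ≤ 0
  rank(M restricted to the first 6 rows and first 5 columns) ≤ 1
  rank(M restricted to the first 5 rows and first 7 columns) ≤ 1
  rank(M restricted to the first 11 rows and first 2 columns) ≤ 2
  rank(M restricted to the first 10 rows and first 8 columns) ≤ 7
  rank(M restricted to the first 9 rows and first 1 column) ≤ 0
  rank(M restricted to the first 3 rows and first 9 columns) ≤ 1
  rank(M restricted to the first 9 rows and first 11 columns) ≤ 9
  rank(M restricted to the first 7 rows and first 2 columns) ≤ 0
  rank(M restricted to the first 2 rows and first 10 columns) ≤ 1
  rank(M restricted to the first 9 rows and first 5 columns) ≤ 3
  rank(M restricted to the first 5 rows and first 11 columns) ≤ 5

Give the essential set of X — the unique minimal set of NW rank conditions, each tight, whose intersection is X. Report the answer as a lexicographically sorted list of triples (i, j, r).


Propagating the 12 rank bounds to every northwest block:

  i=1: 0 | 0 | 0 | 0 | 0 | 0 | 0 | 0 | 0 | 0 | 1
  i=2: 0 | 0 | 1 | 1 | 1 | 1 | 1 | 1 | 1 | 1 | 2
  i=3: 0 | 0 | 1 | 1 | 1 | 1 | 1 | 1 | 1 | 2 | 3
  i=4: 0 | 0 | 1 | 1 | 1 | 1 | 1 | 2 | 2 | 3 | 4
  i=5: 0 | 0 | 1 | 1 | 1 | 1 | 1 | 2 | 3 | 4 | 5
  i=6: 0 | 0 | 1 | 1 | 1 | 2 | 2 | 3 | 4 | 5 | 6
  i=7: 0 | 0 | 1 | 2 | 2 | 3 | 3 | 4 | 5 | 6 | 7
  i=8: 0 | 1 | 2 | 3 | 3 | 4 | 4 | 5 | 6 | 7 | 8
  i=9: 0 | 1 | 2 | 3 | 3 | 4 | 5 | 6 | 7 | 8 | 9
  i=10: 1 | 2 | 3 | 4 | 4 | 5 | 6 | 7 | 8 | 9 | 10
  i=11: 1 | 2 | 3 | 4 | 5 | 6 | 7 | 8 | 9 | 10 | 11

the unique w with this rank table is (11, 3, 10, 8, 9, 6, 4, 2, 7, 1, 5).

Rothe diagram D(w) (41 cells), 7 SE-corners (essential conditions):

[(1, 10, 0), (3, 9, 1), (5, 7, 1), (6, 5, 1), (7, 2, 0), (9, 1, 0), (9, 5, 3)]


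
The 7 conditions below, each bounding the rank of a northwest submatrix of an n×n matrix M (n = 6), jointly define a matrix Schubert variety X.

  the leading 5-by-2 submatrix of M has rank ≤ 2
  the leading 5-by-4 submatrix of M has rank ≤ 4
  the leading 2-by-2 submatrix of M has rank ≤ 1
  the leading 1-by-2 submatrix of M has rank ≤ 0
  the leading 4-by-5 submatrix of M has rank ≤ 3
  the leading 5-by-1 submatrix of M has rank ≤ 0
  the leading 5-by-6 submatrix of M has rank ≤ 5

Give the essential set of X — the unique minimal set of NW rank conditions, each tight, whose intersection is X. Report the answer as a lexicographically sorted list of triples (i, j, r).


Propagating the 7 rank bounds to every northwest block:

  R[1]: 0  0  1  1  1  1
  R[2]: 0  1  2  2  2  2
  R[3]: 0  1  2  3  3  3
  R[4]: 0  1  2  3  3  4
  R[5]: 0  1  2  3  4  5
  R[6]: 1  2  3  4  5  6

the unique w with this rank table is (3, 2, 4, 6, 5, 1).

3 SE-corners of the 7-cell Rothe diagram give Ess(w):

[(1, 2, 0), (4, 5, 3), (5, 1, 0)]


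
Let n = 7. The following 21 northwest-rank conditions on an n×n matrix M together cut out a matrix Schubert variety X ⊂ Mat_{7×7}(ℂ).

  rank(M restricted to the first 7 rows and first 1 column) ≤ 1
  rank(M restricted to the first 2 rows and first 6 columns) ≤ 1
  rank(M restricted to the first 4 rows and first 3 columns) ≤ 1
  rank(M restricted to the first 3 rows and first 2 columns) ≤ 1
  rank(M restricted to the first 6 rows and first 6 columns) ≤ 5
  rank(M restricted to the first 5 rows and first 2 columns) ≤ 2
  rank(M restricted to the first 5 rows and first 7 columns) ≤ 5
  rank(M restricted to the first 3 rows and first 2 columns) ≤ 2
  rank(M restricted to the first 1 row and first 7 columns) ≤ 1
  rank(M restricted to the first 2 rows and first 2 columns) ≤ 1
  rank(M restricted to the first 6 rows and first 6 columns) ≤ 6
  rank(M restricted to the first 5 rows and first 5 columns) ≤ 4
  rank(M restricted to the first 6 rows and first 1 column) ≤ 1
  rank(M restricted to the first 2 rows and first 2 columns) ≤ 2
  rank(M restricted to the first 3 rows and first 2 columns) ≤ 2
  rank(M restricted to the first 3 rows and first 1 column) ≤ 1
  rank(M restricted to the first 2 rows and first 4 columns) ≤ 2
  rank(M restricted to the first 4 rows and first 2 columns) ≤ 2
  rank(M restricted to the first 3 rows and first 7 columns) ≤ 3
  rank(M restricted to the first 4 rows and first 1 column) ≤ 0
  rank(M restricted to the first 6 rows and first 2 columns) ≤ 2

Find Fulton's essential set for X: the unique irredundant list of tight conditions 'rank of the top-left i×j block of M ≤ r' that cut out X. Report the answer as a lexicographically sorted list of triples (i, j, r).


The tightest implied rank at each (i,j), from the 21 conditions:

  row 1: 0, 1, 1, 1, 1, 1, 1
  row 2: 0, 1, 1, 1, 1, 1, 2
  row 3: 0, 1, 1, 2, 2, 2, 3
  row 4: 0, 1, 1, 2, 3, 3, 4
  row 5: 1, 2, 2, 3, 4, 4, 5
  row 6: 1, 2, 3, 4, 5, 5, 6
  row 7: 1, 2, 3, 4, 5, 6, 7

so w = (2, 7, 4, 5, 1, 3, 6).

3 SE-corners of the 10-cell Rothe diagram give Ess(w):

[(2, 6, 1), (4, 1, 0), (4, 3, 1)]


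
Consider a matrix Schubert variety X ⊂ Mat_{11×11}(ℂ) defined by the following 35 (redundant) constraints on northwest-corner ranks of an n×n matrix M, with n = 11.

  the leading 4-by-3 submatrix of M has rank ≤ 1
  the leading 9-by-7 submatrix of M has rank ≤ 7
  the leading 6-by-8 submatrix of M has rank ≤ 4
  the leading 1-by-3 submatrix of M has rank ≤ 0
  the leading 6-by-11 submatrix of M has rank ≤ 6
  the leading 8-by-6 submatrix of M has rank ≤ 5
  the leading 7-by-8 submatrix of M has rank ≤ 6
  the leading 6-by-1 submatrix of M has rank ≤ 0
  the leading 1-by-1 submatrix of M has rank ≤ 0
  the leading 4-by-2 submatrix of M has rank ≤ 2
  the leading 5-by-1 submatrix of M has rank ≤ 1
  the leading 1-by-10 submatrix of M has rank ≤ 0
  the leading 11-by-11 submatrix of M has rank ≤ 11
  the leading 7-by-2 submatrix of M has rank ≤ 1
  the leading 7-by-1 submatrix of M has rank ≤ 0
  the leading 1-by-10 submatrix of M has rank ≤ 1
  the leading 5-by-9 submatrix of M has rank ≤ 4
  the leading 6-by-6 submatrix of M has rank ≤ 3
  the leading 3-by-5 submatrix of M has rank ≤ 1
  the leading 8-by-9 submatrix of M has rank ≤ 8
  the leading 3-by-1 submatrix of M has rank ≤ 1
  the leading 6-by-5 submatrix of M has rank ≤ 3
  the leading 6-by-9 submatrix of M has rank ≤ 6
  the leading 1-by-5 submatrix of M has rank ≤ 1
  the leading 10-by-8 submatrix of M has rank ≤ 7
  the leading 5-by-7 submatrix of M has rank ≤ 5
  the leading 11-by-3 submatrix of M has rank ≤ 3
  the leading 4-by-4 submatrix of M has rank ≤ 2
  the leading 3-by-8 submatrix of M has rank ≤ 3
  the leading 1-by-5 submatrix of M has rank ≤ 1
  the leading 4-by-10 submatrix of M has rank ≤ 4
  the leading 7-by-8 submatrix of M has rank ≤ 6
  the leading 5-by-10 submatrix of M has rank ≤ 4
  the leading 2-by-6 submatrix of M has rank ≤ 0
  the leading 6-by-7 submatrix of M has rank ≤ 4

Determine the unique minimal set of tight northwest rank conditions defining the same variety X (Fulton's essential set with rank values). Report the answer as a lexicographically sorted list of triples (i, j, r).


Recovering R(i,j) via the rank-extension bound from the 35 conditions:

  R[1]: 0 0 0 0 0 0 0 0 0 0 1
  R[2]: 0 0 0 0 0 0 1 1 1 1 2
  R[3]: 0 1 1 1 1 1 2 2 2 2 3
  R[4]: 0 1 1 2 2 2 3 3 3 3 4
  R[5]: 0 1 2 3 3 3 4 4 4 4 5
  R[6]: 0 1 2 3 3 3 4 4 5 5 6
  R[7]: 0 1 2 3 4 4 5 5 6 6 7
  R[8]: 1 2 3 4 5 5 6 6 7 7 8
  R[9]: 1 2 3 4 5 6 7 7 8 8 9
  R[10]: 1 2 3 4 5 6 7 7 8 9 10
  R[11]: 1 2 3 4 5 6 7 8 9 10 11

so w = (11, 7, 2, 4, 3, 9, 5, 1, 6, 10, 8).

|D(w)|=26, |Ess(w)|=7:

[(1, 10, 0), (2, 6, 0), (4, 3, 1), (6, 6, 3), (6, 8, 4), (7, 1, 0), (10, 8, 7)]


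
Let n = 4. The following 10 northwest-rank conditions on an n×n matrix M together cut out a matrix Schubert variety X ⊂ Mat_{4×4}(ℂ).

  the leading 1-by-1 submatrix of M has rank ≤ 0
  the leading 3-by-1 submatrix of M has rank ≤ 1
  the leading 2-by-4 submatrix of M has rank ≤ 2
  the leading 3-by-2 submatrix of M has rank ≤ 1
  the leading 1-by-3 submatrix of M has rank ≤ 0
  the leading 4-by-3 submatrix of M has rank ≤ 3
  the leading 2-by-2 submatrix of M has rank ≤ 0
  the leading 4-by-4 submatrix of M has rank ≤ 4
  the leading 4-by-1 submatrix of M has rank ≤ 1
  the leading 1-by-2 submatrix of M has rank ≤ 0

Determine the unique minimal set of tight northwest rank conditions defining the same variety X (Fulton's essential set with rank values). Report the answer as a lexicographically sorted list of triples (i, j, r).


Computing R[i][j] = min implied NW-rank bound (n=4, 10 conditions):

  row 1: 0  0  0  1
  row 2: 0  0  1  2
  row 3: 1  1  2  3
  row 4: 1  2  3  4

second differences of R give the permutation w = (4, 3, 1, 2).

Rothe diagram D(w) (5 cells), 2 SE-corners (essential conditions):

[(1, 3, 0), (2, 2, 0)]


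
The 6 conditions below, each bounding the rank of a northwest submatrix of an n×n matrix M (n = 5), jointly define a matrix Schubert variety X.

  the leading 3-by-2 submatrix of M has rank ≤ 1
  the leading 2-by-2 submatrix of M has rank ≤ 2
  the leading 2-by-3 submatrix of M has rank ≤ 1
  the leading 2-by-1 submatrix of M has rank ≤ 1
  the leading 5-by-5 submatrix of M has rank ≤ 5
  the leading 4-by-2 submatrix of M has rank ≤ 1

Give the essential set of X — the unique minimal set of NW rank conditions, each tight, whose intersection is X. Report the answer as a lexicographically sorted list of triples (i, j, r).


Recovering R(i,j) via the rank-extension bound from the 6 conditions:

  row 1: 1, 1, 1, 1, 1
  row 2: 1, 1, 1, 2, 2
  row 3: 1, 1, 2, 3, 3
  row 4: 1, 1, 2, 3, 4
  row 5: 1, 2, 3, 4, 5

reading off 1-entries of Δ²R: w = (1, 4, 3, 5, 2).

|D(w)|=4, |Ess(w)|=2:

[(2, 3, 1), (4, 2, 1)]


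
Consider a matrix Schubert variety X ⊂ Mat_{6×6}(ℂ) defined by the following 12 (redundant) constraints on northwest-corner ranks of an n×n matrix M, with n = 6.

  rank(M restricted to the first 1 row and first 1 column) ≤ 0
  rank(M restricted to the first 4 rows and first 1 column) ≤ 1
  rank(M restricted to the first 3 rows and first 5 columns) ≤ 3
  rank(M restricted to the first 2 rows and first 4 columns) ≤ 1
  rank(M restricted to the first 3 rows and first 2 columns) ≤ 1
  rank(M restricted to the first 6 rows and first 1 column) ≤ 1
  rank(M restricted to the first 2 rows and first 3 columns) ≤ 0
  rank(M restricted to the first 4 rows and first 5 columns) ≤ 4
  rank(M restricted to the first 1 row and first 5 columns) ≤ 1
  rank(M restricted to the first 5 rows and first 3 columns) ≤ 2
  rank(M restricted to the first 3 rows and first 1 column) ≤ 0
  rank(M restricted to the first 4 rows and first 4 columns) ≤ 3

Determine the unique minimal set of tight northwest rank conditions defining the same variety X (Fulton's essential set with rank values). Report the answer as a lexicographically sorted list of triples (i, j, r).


Reconstructing r_w from the 12 given conditions:

  row 1: 0  0  0  1  1  1
  row 2: 0  0  0  1  2  2
  row 3: 0  1  1  2  3  3
  row 4: 1  2  2  3  4  4
  row 5: 1  2  2  3  4  5
  row 6: 1  2  3  4  5  6

reading off 1-entries of Δ²R: w = (4, 5, 2, 1, 6, 3).

3 SE-corners of the 8-cell Rothe diagram give Ess(w):

[(2, 3, 0), (3, 1, 0), (5, 3, 2)]


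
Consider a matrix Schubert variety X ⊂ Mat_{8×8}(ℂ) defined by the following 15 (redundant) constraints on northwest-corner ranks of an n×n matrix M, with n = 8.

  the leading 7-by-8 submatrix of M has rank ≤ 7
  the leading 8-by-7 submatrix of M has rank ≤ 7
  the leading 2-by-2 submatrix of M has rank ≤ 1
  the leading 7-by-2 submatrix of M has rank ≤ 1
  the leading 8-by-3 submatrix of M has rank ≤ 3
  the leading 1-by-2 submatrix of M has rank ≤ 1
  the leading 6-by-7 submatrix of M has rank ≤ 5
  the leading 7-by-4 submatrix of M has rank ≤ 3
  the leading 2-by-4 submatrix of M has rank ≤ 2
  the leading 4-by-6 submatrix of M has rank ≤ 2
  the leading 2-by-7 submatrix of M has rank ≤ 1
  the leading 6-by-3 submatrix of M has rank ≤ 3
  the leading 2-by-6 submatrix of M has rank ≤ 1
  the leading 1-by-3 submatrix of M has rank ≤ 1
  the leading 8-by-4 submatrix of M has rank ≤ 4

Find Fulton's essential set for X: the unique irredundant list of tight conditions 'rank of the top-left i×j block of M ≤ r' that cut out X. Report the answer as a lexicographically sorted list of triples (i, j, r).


Rank table r_w(8×8) implied by the 15 constraints:

  row 1: 1 | 1 | 1 | 1 | 1 | 1 | 1 | 1
  row 2: 1 | 1 | 1 | 1 | 1 | 1 | 1 | 2
  row 3: 1 | 1 | 2 | 2 | 2 | 2 | 2 | 3
  row 4: 1 | 1 | 2 | 2 | 2 | 2 | 3 | 4
  row 5: 1 | 1 | 2 | 3 | 3 | 3 | 4 | 5
  row 6: 1 | 1 | 2 | 3 | 4 | 4 | 5 | 6
  row 7: 1 | 1 | 2 | 3 | 4 | 5 | 6 | 7
  row 8: 1 | 2 | 3 | 4 | 5 | 6 | 7 | 8

hence w(1..8) = (1, 8, 3, 7, 4, 5, 6, 2).

Rothe diagram D(w) (14 cells), 3 SE-corners (essential conditions):

[(2, 7, 1), (4, 6, 2), (7, 2, 1)]


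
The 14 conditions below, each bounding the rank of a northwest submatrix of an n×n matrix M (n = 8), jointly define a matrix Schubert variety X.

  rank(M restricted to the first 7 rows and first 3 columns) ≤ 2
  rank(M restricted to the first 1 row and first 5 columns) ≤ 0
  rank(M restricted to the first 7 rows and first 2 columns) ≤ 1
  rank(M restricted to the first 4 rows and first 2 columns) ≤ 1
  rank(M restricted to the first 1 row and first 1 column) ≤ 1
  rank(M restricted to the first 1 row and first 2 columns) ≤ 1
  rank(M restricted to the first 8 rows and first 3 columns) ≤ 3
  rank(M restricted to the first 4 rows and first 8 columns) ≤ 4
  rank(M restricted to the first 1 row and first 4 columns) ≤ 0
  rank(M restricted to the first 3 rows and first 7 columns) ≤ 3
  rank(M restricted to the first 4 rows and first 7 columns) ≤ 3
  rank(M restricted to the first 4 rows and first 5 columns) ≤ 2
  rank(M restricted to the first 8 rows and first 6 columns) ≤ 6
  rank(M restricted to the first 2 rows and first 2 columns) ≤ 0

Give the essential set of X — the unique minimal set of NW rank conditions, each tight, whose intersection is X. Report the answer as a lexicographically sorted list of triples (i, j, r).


Recovering R(i,j) via the rank-extension bound from the 14 conditions:

  0, 0, 0, 0, 0, 1, 1, 1
  0, 0, 1, 1, 1, 2, 2, 2
  1, 1, 2, 2, 2, 3, 3, 3
  1, 1, 2, 2, 2, 3, 3, 4
  1, 1, 2, 3, 3, 4, 4, 5
  1, 1, 2, 3, 4, 5, 5, 6
  1, 1, 2, 3, 4, 5, 6, 7
  1, 2, 3, 4, 5, 6, 7, 8

reading off 1-entries of Δ²R: w = (6, 3, 1, 8, 4, 5, 7, 2).

Rothe diagram D(w) (14 cells), 5 SE-corners (essential conditions):

[(1, 5, 0), (2, 2, 0), (4, 5, 2), (4, 7, 3), (7, 2, 1)]


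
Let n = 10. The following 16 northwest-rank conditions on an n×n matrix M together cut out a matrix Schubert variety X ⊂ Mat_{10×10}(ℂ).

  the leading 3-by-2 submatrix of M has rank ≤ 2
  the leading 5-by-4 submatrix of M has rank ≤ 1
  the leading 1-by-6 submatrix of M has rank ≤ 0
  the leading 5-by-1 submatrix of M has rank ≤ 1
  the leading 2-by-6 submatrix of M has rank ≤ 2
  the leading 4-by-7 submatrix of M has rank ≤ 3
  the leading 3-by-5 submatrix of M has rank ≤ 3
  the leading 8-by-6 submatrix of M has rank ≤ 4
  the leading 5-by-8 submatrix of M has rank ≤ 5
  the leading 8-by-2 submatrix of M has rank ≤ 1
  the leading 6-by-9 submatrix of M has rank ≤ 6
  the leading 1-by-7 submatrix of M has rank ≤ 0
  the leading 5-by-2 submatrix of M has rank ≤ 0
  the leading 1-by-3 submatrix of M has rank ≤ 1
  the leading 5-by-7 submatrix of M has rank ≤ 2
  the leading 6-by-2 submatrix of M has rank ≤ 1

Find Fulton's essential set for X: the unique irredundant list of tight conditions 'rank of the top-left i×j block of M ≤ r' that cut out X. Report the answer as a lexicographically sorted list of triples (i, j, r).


The tightest implied rank at each (i,j), from the 16 conditions:

  0  0  0  0  0  0  0  1  1  1
  0  0  1  1  1  1  1  2  2  2
  0  0  1  1  2  2  2  3  3  3
  0  0  1  1  2  2  2  3  4  4
  0  0  1  1  2  2  2  3  4  5
  1  1  2  2  3  3  3  4  5  6
  1  1  2  3  4  4  4  5  6  7
  1  1  2  3  4  4  5  6  7  8
  1  2  3  4  5  5  6  7  8  9
  1  2  3  4  5  6  7  8  9  10

the unique w with this rank table is (8, 3, 5, 9, 10, 1, 4, 7, 2, 6).

Rothe diagram D(w) (25 cells), 6 SE-corners (essential conditions):

[(1, 7, 0), (5, 2, 0), (5, 4, 1), (5, 7, 2), (8, 2, 1), (8, 6, 4)]


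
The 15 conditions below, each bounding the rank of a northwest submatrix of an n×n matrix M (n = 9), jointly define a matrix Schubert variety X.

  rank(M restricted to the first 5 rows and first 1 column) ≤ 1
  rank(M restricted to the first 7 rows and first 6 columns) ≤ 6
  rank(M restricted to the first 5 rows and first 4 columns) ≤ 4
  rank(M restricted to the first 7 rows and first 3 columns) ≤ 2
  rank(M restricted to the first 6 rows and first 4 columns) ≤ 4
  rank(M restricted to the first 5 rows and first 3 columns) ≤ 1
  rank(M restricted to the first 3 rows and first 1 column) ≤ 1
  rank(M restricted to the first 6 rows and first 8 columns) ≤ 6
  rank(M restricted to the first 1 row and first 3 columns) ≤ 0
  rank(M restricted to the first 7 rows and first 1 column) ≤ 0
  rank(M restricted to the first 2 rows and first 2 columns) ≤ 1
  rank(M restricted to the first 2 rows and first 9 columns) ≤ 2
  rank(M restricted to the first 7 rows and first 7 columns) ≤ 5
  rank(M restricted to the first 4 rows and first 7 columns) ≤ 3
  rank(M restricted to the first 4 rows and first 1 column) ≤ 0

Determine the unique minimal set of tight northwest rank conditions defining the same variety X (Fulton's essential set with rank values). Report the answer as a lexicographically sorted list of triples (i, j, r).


Rank table r_w(9×9) implied by the 15 constraints:

  R[1]: 0, 0, 0, 1, 1, 1, 1, 1, 1
  R[2]: 0, 1, 1, 2, 2, 2, 2, 2, 2
  R[3]: 0, 1, 1, 2, 3, 3, 3, 3, 3
  R[4]: 0, 1, 1, 2, 3, 3, 3, 4, 4
  R[5]: 0, 1, 1, 2, 3, 4, 4, 5, 5
  R[6]: 0, 1, 2, 3, 4, 5, 5, 6, 6
  R[7]: 0, 1, 2, 3, 4, 5, 5, 6, 7
  R[8]: 1, 2, 3, 4, 5, 6, 6, 7, 8
  R[9]: 1, 2, 3, 4, 5, 6, 7, 8, 9

giving w = (4, 2, 5, 8, 6, 3, 9, 1, 7) via Δ²R.

|D(w)|=15, |Ess(w)|=5:

[(1, 3, 0), (4, 7, 3), (5, 3, 1), (7, 1, 0), (7, 7, 5)]


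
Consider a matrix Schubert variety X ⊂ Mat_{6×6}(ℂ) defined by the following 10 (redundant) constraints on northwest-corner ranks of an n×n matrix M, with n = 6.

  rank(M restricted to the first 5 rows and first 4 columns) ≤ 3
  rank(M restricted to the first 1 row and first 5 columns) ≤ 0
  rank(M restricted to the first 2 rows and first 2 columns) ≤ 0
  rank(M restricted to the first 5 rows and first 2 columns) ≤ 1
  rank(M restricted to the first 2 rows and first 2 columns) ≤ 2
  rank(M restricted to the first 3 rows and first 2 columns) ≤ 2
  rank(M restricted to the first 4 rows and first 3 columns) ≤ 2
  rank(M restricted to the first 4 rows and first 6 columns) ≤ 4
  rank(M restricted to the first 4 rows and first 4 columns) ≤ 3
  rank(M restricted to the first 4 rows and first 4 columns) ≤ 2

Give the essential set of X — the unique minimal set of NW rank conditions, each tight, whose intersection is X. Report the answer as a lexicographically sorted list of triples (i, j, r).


Recovering R(i,j) via the rank-extension bound from the 10 conditions:

  i=1: 0 | 0 | 0 | 0 | 0 | 1
  i=2: 0 | 0 | 1 | 1 | 1 | 2
  i=3: 1 | 1 | 2 | 2 | 2 | 3
  i=4: 1 | 1 | 2 | 2 | 3 | 4
  i=5: 1 | 1 | 2 | 3 | 4 | 5
  i=6: 1 | 2 | 3 | 4 | 5 | 6

the unique w with this rank table is (6, 3, 1, 5, 4, 2).

Fulton essential set (4 of the 10 Rothe cells):

[(1, 5, 0), (2, 2, 0), (4, 4, 2), (5, 2, 1)]


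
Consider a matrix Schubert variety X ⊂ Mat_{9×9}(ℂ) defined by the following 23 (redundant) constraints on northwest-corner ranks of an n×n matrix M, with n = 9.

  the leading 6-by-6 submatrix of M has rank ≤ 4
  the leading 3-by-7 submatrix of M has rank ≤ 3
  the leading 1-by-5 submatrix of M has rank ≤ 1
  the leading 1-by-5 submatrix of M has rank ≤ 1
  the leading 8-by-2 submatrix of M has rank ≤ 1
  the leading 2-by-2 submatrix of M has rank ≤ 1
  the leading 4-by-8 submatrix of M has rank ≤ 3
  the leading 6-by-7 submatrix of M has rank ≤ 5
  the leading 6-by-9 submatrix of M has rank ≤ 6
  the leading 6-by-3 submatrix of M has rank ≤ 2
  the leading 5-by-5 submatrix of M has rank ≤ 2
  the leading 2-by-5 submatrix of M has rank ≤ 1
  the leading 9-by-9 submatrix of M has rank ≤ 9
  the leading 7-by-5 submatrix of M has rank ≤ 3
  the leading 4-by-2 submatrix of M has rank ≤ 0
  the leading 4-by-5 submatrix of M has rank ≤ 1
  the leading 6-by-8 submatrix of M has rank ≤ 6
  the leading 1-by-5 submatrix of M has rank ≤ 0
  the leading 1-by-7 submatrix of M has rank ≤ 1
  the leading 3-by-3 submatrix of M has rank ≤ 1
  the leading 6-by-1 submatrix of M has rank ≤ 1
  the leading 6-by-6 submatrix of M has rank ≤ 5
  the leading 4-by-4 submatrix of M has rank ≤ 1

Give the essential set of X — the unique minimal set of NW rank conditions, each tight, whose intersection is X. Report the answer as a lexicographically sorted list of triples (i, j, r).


Propagating the 23 rank bounds to every northwest block:

  row 1: 0, 0, 0, 0, 0, 1, 1, 1, 1
  row 2: 0, 0, 1, 1, 1, 2, 2, 2, 2
  row 3: 0, 0, 1, 1, 1, 2, 3, 3, 3
  row 4: 0, 0, 1, 1, 1, 2, 3, 3, 4
  row 5: 1, 1, 2, 2, 2, 3, 4, 4, 5
  row 6: 1, 1, 2, 3, 3, 4, 5, 5, 6
  row 7: 1, 1, 2, 3, 3, 4, 5, 6, 7
  row 8: 1, 1, 2, 3, 4, 5, 6, 7, 8
  row 9: 1, 2, 3, 4, 5, 6, 7, 8, 9

hence w(1..9) = (6, 3, 7, 9, 1, 4, 8, 5, 2).

Fulton essential set (6 of the 20 Rothe cells):

[(1, 5, 0), (4, 2, 0), (4, 5, 1), (4, 8, 3), (7, 5, 3), (8, 2, 1)]


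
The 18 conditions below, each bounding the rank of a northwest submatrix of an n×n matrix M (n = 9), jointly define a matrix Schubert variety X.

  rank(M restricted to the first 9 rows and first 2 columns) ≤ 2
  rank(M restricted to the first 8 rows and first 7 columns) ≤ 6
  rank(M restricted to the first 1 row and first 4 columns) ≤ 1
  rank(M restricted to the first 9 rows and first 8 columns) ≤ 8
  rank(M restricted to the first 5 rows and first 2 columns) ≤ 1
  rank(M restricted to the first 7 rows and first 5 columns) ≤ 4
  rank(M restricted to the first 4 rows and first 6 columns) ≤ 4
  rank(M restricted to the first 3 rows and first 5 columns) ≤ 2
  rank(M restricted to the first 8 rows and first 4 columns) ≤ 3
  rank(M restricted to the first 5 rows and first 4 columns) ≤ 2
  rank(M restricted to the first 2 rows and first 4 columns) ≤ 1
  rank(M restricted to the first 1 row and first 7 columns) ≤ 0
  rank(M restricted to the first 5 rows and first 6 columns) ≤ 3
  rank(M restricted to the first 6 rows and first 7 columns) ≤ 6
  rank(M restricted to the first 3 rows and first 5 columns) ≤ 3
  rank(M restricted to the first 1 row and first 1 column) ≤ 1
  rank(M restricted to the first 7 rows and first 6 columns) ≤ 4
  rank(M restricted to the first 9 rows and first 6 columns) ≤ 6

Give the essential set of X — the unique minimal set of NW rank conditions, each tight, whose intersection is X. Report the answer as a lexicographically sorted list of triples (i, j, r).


Recovering R(i,j) via the rank-extension bound from the 18 conditions:

  row 1: 0 0 0 0 0 0 0 1 1
  row 2: 1 1 1 1 1 1 1 2 2
  row 3: 1 1 2 2 2 2 2 3 3
  row 4: 1 1 2 2 3 3 3 4 4
  row 5: 1 1 2 2 3 3 4 5 5
  row 6: 1 2 3 3 4 4 5 6 6
  row 7: 1 2 3 3 4 4 5 6 7
  row 8: 1 2 3 3 4 5 6 7 8
  row 9: 1 2 3 4 5 6 7 8 9

reading off 1-entries of Δ²R: w = (8, 1, 3, 5, 7, 2, 9, 6, 4).

ℓ(w)=16; the 6 essential cells (i,j,r):

[(1, 7, 0), (5, 2, 1), (5, 4, 2), (5, 6, 3), (7, 6, 4), (8, 4, 3)]


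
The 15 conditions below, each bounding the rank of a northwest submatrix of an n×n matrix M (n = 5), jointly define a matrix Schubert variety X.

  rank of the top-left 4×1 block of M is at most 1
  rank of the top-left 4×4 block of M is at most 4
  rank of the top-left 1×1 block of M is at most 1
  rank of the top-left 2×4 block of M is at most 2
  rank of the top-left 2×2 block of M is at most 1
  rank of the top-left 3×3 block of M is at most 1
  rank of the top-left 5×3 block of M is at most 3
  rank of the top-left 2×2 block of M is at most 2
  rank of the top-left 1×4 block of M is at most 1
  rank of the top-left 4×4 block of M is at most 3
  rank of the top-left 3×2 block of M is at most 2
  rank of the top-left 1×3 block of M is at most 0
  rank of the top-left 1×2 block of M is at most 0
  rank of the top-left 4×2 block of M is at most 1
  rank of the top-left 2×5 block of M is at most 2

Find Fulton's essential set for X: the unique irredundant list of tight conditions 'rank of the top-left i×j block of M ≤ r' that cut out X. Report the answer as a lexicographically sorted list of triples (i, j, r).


Reconstructing r_w from the 15 given conditions:

  row 1: 0 | 0 | 0 | 1 | 1
  row 2: 1 | 1 | 1 | 2 | 2
  row 3: 1 | 1 | 1 | 2 | 3
  row 4: 1 | 1 | 2 | 3 | 4
  row 5: 1 | 2 | 3 | 4 | 5

second differences of R give the permutation w = (4, 1, 5, 3, 2).

ℓ(w)=6; the 3 essential cells (i,j,r):

[(1, 3, 0), (3, 3, 1), (4, 2, 1)]
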